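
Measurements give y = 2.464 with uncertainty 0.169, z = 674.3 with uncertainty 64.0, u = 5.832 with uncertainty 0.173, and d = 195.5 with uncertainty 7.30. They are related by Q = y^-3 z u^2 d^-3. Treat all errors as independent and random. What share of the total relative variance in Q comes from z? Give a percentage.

(δQ/Q)² = (-3·δy/y)² + (1·δz/z)² + (2·δu/u)² + (-3·δd/d)²
  y term: (-3×0.0686)² = 0.0423
  z term: (1×0.0949)² = 0.00901
  u term: (2×0.0297)² = 0.00352
  d term: (-3×0.0373)² = 0.0125
Total = 0.0674. Share from z = 0.00901/0.0674 = 0.134.

13.4%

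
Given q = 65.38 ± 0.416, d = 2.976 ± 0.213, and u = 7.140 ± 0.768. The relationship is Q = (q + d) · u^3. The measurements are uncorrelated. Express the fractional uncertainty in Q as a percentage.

32.3%

Let w = q + d = 68.36. δw = √(δq² + δd²) = √(0.173 + 0.0454) = 0.467, so δw/w = 0.00684.
Q is then a monomial in w, u:
δQ/Q = √((δw/w)² + (3·δu/u)²) = √(4.67e-05 + 0.104) = 0.323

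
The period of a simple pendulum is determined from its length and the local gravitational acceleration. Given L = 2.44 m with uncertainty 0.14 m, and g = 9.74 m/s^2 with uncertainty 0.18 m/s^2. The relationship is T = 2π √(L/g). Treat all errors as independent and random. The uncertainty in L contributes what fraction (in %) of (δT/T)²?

(δT/T)² = (½·δL/L)² + (−½·δg/g)²
  L term: (0.5×0.0574)² = 0.000823
  g term: (-0.5×0.0185)² = 8.54e-05
Total = 0.000908. Share from L = 0.000823/0.000908 = 0.906.

90.6%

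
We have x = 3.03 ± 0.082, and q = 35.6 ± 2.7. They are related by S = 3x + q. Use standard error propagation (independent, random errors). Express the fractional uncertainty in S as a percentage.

For a sum/difference, combine absolute errors in quadrature:
  (3·δx)² = 0.0605;  (δq)² = 7.29
δS = √(7.35) = 2.71
S = 44.7, so δS/S = 2.71/44.7 = 0.0607.

6.07%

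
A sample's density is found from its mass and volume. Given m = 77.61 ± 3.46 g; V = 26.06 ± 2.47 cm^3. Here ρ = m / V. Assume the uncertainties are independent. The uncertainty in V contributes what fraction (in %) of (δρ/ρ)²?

81.9%

(δρ/ρ)² = (1·δm/m)² + (-1·δV/V)²
  m term: (1×0.0446)² = 0.00199
  V term: (-1×0.0948)² = 0.00898
Total = 0.0110. Share from V = 0.00898/0.0110 = 0.819.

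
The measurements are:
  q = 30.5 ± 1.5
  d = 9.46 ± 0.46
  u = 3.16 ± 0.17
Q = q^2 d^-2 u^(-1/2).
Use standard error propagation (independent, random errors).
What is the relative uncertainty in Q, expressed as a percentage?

14.1%

Q is a product of powers, so relative uncertainties combine in quadrature:
  (2·δq/q)² = (2×0.0492)² = 0.00967;  (-2·δd/d)² = (-2×0.0486)² = 0.00946;  (−½·δu/u)² = (-0.5×0.0538)² = 0.000724
δQ/Q = √(0.0199) = 0.141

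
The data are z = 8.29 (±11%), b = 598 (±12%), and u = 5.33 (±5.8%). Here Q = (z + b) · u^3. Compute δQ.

19300

Let w = z + b = 606. δw = √(δz² + δb²) = √(0.832 + 5150) = 71.8, so δw/w = 0.118.
Q is then a monomial in w, u:
δQ/Q = √((δw/w)² + (3·δu/u)²) = √(0.0140 + 0.0303) = 0.210
Q = 91800, so δQ = 0.210 × 91800 = 19300.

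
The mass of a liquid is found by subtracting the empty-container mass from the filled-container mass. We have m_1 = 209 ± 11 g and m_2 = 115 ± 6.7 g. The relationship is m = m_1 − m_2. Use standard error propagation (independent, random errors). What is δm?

12.9 g

Each term contributes (cᵢ δxᵢ)² to (δm)²:
  (δm_1)² = 121;  (δm_2)² = 44.9
δm = √(166) = 12.9 g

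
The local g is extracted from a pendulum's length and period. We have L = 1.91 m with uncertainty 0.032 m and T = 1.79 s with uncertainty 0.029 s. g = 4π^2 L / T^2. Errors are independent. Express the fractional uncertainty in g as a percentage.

3.65%

g is a product of powers, so relative uncertainties combine in quadrature:
  (1·δL/L)² = (1×0.0168)² = 0.000281;  (-2·δT/T)² = (-2×0.0162)² = 0.00105
δg/g = √(0.00133) = 0.0365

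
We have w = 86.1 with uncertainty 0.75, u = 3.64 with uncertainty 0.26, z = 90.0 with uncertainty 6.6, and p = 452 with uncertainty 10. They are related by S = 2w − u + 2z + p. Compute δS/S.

0.0208

For a sum/difference, combine absolute errors in quadrature:
  (2·δw)² = 2.25;  (δu)² = 0.0676;  (2·δz)² = 174;  (δp)² = 100
δS = √(277) = 16.6
S = 801, so δS/S = 16.6/801 = 0.0208.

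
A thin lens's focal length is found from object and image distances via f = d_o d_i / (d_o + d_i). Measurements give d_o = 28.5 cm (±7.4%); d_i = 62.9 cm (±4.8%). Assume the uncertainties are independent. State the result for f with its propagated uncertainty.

∂f/∂d_o = (d_i/(d_o+d_i))² = 0.474;  ∂f/∂d_i = (d_o/(d_o+d_i))² = 0.0972
δf = √((∂f/∂d_o · δd_o)² + (∂f/∂d_i · δd_i)²) = √(0.998 + 0.0862) = 1.04 cm
f = 19.6 cm.

19.6 ± 1.04 cm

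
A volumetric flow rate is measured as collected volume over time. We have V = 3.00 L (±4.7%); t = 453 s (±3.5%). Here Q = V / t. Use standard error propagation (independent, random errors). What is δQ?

0.000388 L/s

Each factor contributes (exponent × relative error)² to (δQ/Q)²:
  (1·δV/V)² = (1×0.0470)² = 0.00221;  (-1·δt/t)² = (-1×0.0350)² = 0.00123
δQ/Q = √(0.00343) = 0.0586
Q = 0.00662 L/s, so δQ = 0.0586 × 0.00662 = 0.000388 L/s.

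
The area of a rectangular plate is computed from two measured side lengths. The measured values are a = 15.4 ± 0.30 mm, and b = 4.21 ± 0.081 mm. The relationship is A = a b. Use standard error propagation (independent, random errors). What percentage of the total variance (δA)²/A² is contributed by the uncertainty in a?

50.6%

(δA/A)² = (1·δa/a)² + (1·δb/b)²
  a term: (1×0.0195)² = 0.000379
  b term: (1×0.0192)² = 0.000370
Total = 0.000750. Share from a = 0.000379/0.000750 = 0.506.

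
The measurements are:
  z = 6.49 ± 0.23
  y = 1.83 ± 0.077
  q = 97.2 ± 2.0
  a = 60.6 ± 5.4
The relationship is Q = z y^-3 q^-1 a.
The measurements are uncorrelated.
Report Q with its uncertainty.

Q is a product of powers, so relative uncertainties combine in quadrature:
  (1·δz/z)² = (1×0.0354)² = 0.00126;  (-3·δy/y)² = (-3×0.0421)² = 0.0159;  (-1·δq/q)² = (-1×0.0206)² = 0.000423;  (1·δa/a)² = (1×0.0891)² = 0.00794
δQ/Q = √(0.0256) = 0.160
Q = 0.660, so δQ = 0.160 × 0.660 = 0.106.

0.660 ± 0.106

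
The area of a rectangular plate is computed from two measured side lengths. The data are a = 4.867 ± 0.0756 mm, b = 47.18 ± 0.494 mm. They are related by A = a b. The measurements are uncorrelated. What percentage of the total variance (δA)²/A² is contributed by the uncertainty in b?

(δA/A)² = (1·δa/a)² + (1·δb/b)²
  a term: (1×0.0155)² = 0.000241
  b term: (1×0.0105)² = 0.000110
Total = 0.000351. Share from b = 0.000110/0.000351 = 0.312.

31.2%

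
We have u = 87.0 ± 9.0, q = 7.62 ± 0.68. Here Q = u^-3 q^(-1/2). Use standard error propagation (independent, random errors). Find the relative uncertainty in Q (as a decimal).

0.314

Q is a product of powers, so relative uncertainties combine in quadrature:
  (-3·δu/u)² = (-3×0.103)² = 0.0963;  (−½·δq/q)² = (-0.5×0.0892)² = 0.00199
δQ/Q = √(0.0983) = 0.314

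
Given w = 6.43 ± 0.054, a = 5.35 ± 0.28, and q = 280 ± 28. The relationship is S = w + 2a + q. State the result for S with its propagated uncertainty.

Absolute uncertainties add in quadrature for a linear combination:
  (δw)² = 0.00292;  (2·δa)² = 0.314;  (δq)² = 784
δS = √(784) = 28.0
S = 297.

297 ± 28.0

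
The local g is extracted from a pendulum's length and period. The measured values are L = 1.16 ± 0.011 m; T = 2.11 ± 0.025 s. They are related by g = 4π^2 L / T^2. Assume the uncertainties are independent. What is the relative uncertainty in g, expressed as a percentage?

Products/powers → add relative errors in quadrature, weighted by exponent:
  (1·δL/L)² = (1×0.00948)² = 8.99e-05;  (-2·δT/T)² = (-2×0.0118)² = 0.000562
δg/g = √(0.000651) = 0.0255

2.55%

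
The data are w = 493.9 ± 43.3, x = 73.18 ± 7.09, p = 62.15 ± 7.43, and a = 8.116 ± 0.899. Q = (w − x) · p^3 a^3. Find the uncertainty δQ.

Let u = w − x = 420.7. δu = √(δw² + δx²) = √(1870 + 50.3) = 43.9, so δu/u = 0.104.
Q is then a monomial in u, p, a:
δQ/Q = √((δu/u)² + (3·δp/p)² + (3·δa/a)²) = √(0.0109 + 0.129 + 0.110) = 0.500
Q = 5.399e+10, so δQ = 0.500 × 5.399e+10 = 2.7e+10.

2.7e+10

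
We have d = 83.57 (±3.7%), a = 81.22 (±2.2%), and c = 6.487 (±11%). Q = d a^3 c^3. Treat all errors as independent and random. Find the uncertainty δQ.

Since Q is a product/quotient, work with relative uncertainties:
  (1·δd/d)² = (1×0.0370)² = 0.00137;  (3·δa/a)² = (3×0.0220)² = 0.00436;  (3·δc/c)² = (3×0.110)² = 0.109
δQ/Q = √(0.115) = 0.339
Q = 1.222e+10, so δQ = 0.339 × 1.222e+10 = 4.14e+09.

4.14e+09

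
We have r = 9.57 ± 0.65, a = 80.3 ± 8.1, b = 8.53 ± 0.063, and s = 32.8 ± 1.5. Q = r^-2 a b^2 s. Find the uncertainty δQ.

Products/powers → add relative errors in quadrature, weighted by exponent:
  (-2·δr/r)² = (-2×0.0679)² = 0.0185;  (1·δa/a)² = (1×0.101)² = 0.0102;  (2·δb/b)² = (2×0.00739)² = 0.000218;  (1·δs/s)² = (1×0.0457)² = 0.00209
δQ/Q = √(0.0309) = 0.176
Q = 2090, so δQ = 0.176 × 2090 = 368.

368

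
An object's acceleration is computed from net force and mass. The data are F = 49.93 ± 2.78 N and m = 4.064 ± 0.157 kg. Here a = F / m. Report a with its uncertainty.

12.29 ± 0.833 m/s^2

Since a is a product/quotient, work with relative uncertainties:
  (1·δF/F)² = (1×0.0557)² = 0.00310;  (-1·δm/m)² = (-1×0.0386)² = 0.00149
δa/a = √(0.00459) = 0.0678
a = 12.29 m/s^2, so δa = 0.0678 × 12.29 = 0.833 m/s^2.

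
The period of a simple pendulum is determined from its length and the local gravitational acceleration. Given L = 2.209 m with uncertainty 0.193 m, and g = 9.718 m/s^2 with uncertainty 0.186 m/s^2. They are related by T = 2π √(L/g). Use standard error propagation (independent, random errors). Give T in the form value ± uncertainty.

2.996 ± 0.134 s

Since T is a product/quotient, work with relative uncertainties:
  (½·δL/L)² = (0.5×0.0874)² = 0.00191;  (−½·δg/g)² = (-0.5×0.0191)² = 9.16e-05
δT/T = √(0.00200) = 0.0447
T = 2.996 s, so δT = 0.0447 × 2.996 = 0.134 s.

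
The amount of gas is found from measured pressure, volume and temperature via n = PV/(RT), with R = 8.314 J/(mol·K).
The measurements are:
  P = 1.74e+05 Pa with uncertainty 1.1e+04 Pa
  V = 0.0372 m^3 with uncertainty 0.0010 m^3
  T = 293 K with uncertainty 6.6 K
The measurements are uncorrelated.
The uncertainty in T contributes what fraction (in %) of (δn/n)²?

(δn/n)² = (1·δP/P)² + (1·δV/V)² + (-1·δT/T)²
  P term: (1×0.0632)² = 0.00400
  V term: (1×0.0269)² = 0.000723
  T term: (-1×0.0225)² = 0.000507
Total = 0.00523. Share from T = 0.000507/0.00523 = 0.0971.

9.71%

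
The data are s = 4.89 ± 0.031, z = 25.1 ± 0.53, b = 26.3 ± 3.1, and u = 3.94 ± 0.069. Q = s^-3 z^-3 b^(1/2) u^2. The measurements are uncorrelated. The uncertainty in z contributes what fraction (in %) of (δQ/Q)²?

44.2%

(δQ/Q)² = (-3·δs/s)² + (-3·δz/z)² + (½·δb/b)² + (2·δu/u)²
  s term: (-3×0.00634)² = 0.000362
  z term: (-3×0.0211)² = 0.00401
  b term: (0.5×0.118)² = 0.00347
  u term: (2×0.0175)² = 0.00123
Total = 0.00907. Share from z = 0.00401/0.00907 = 0.442.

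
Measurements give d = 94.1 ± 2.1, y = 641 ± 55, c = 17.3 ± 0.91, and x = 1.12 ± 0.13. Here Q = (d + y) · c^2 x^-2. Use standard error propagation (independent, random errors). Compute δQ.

46600

Let u = d + y = 735. δu = √(δd² + δy²) = √(4.41 + 3020) = 55.0, so δu/u = 0.0749.
Q is then a monomial in u, c, x:
δQ/Q = √((δu/u)² + (2·δc/c)² + (-2·δx/x)²) = √(0.00561 + 0.0111 + 0.0539) = 0.266
Q = 1.75e+05, so δQ = 0.266 × 1.75e+05 = 46600.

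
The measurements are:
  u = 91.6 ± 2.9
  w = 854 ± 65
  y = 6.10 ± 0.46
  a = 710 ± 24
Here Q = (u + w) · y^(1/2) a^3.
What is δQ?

1.07e+11

Let h = u + w = 946. δh = √(δu² + δw²) = √(8.41 + 4220) = 65.1, so δh/h = 0.0688.
Q is then a monomial in h, y, a:
δQ/Q = √((δh/h)² + (½·δy/y)² + (3·δa/a)²) = √(0.00473 + 0.00142 + 0.0103) = 0.128
Q = 8.36e+11, so δQ = 0.128 × 8.36e+11 = 1.07e+11.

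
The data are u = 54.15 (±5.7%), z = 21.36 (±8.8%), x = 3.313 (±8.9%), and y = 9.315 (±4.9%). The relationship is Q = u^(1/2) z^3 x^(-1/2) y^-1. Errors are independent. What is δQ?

1160

Products/powers → add relative errors in quadrature, weighted by exponent:
  (½·δu/u)² = (0.5×0.0570)² = 0.000812;  (3·δz/z)² = (3×0.0880)² = 0.0697;  (−½·δx/x)² = (-0.5×0.0890)² = 0.00198;  (-1·δy/y)² = (-1×0.0490)² = 0.00240
δQ/Q = √(0.0749) = 0.274
Q = 4230, so δQ = 0.274 × 4230 = 1160.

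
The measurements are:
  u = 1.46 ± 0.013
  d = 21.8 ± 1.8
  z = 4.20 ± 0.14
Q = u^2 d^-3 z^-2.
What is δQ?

Since Q is a product/quotient, work with relative uncertainties:
  (2·δu/u)² = (2×0.00890)² = 0.000317;  (-3·δd/d)² = (-3×0.0826)² = 0.0614;  (-2·δz/z)² = (-2×0.0333)² = 0.00444
δQ/Q = √(0.0661) = 0.257
Q = 1.17e-05, so δQ = 0.257 × 1.17e-05 = 3e-06.

3e-06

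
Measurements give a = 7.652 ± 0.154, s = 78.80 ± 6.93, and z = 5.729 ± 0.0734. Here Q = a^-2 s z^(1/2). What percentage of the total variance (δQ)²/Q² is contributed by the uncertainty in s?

(δQ/Q)² = (-2·δa/a)² + (1·δs/s)² + (½·δz/z)²
  a term: (-2×0.0201)² = 0.00162
  s term: (1×0.0879)² = 0.00773
  z term: (0.5×0.0128)² = 4.1e-05
Total = 0.00940. Share from s = 0.00773/0.00940 = 0.823.

82.3%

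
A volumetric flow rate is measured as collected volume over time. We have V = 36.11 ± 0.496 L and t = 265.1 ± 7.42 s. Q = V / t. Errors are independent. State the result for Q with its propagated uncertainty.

Q is a product of powers, so relative uncertainties combine in quadrature:
  (1·δV/V)² = (1×0.0137)² = 0.000189;  (-1·δt/t)² = (-1×0.0280)² = 0.000783
δQ/Q = √(0.000972) = 0.0312
Q = 0.1362 L/s, so δQ = 0.0312 × 0.1362 = 0.00425 L/s.

0.1362 ± 0.00425 L/s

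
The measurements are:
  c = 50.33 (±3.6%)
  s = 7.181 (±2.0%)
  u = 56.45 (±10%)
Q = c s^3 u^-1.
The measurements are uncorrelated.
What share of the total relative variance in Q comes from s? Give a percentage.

(δQ/Q)² = (1·δc/c)² + (3·δs/s)² + (-1·δu/u)²
  c term: (1×0.0360)² = 0.00130
  s term: (3×0.0200)² = 0.00360
  u term: (-1×0.100)² = 0.0100
Total = 0.0149. Share from s = 0.00360/0.0149 = 0.242.

24.2%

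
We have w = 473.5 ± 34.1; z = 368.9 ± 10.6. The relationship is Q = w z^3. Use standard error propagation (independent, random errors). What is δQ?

2.67e+09

Each factor contributes (exponent × relative error)² to (δQ/Q)²:
  (1·δw/w)² = (1×0.0720)² = 0.00519;  (3·δz/z)² = (3×0.0287)² = 0.00743
δQ/Q = √(0.0126) = 0.112
Q = 2.377e+10, so δQ = 0.112 × 2.377e+10 = 2.67e+09.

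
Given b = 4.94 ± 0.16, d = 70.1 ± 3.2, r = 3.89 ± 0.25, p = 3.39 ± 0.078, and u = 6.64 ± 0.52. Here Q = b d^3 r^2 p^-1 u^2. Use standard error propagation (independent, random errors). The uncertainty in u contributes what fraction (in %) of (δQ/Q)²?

(δQ/Q)² = (1·δb/b)² + (3·δd/d)² + (2·δr/r)² + (-1·δp/p)² + (2·δu/u)²
  b term: (1×0.0324)² = 0.00105
  d term: (3×0.0456)² = 0.0188
  r term: (2×0.0643)² = 0.0165
  p term: (-1×0.0230)² = 0.000529
  u term: (2×0.0783)² = 0.0245
Total = 0.0614. Share from u = 0.0245/0.0614 = 0.400.

40.0%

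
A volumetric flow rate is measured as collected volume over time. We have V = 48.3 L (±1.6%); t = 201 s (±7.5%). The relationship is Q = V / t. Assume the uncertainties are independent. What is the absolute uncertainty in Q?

0.0184 L/s

Each factor contributes (exponent × relative error)² to (δQ/Q)²:
  (1·δV/V)² = (1×0.0160)² = 0.000256;  (-1·δt/t)² = (-1×0.0750)² = 0.00562
δQ/Q = √(0.00588) = 0.0767
Q = 0.240 L/s, so δQ = 0.0767 × 0.240 = 0.0184 L/s.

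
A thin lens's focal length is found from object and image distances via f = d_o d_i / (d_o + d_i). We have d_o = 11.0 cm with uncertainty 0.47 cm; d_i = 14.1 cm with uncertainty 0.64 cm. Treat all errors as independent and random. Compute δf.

∂f/∂d_o = (d_i/(d_o+d_i))² = 0.316;  ∂f/∂d_i = (d_o/(d_o+d_i))² = 0.192
δf = √((∂f/∂d_o · δd_o)² + (∂f/∂d_i · δd_i)²) = √(0.0220 + 0.0151) = 0.193 cm

0.193 cm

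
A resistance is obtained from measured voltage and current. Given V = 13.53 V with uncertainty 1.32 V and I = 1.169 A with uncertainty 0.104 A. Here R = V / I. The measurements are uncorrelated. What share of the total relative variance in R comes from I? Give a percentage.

(δR/R)² = (1·δV/V)² + (-1·δI/I)²
  V term: (1×0.0976)² = 0.00952
  I term: (-1×0.0890)² = 0.00791
Total = 0.0174. Share from I = 0.00791/0.0174 = 0.454.

45.4%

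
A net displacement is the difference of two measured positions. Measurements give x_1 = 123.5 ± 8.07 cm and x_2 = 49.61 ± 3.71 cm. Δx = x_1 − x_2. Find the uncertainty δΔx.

Each term contributes (cᵢ δxᵢ)² to (δΔx)²:
  (δx_1)² = 65.1;  (δx_2)² = 13.8
δΔx = √(78.9) = 8.88 cm

8.88 cm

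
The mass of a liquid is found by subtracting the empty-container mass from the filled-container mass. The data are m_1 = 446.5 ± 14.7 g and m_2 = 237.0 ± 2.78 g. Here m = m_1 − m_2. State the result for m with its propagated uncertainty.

m is a linear combination, so absolute uncertainties add in quadrature:
  (δm_1)² = 216;  (δm_2)² = 7.73
δm = √(224) = 15.0 g
m = 209.5 g.

209.5 ± 15.0 g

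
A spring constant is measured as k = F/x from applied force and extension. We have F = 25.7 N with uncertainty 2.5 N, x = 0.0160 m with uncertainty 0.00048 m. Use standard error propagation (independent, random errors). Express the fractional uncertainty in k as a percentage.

Since k is a product/quotient, work with relative uncertainties:
  (1·δF/F)² = (1×0.0973)² = 0.00946;  (-1·δx/x)² = (-1×0.0300)² = 0.000900
δk/k = √(0.0104) = 0.102

10.2%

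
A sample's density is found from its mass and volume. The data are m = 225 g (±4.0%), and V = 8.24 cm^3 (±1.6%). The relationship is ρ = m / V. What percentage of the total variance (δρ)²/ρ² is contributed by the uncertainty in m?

(δρ/ρ)² = (1·δm/m)² + (-1·δV/V)²
  m term: (1×0.0400)² = 0.00160
  V term: (-1×0.0160)² = 0.000256
Total = 0.00186. Share from m = 0.00160/0.00186 = 0.862.

86.2%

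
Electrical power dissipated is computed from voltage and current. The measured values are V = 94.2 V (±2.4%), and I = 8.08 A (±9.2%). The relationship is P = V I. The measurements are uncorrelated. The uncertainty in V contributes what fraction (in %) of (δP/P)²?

6.37%

(δP/P)² = (1·δV/V)² + (1·δI/I)²
  V term: (1×0.0240)² = 0.000576
  I term: (1×0.0920)² = 0.00846
Total = 0.00904. Share from V = 0.000576/0.00904 = 0.0637.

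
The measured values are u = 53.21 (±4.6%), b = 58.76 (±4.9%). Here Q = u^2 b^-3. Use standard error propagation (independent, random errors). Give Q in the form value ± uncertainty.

Products/powers → add relative errors in quadrature, weighted by exponent:
  (2·δu/u)² = (2×0.0460)² = 0.00846;  (-3·δb/b)² = (-3×0.0490)² = 0.0216
δQ/Q = √(0.0301) = 0.173
Q = 0.01396, so δQ = 0.173 × 0.01396 = 0.00242.

0.01396 ± 0.00242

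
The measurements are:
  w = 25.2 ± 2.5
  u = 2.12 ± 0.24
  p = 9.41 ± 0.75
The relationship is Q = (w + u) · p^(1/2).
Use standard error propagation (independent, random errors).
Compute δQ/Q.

Let h = w + u = 27.3. δh = √(δw² + δu²) = √(6.25 + 0.0576) = 2.51, so δh/h = 0.0919.
Q is then a monomial in h, p:
δQ/Q = √((δh/h)² + (½·δp/p)²) = √(0.00845 + 0.00159) = 0.100

0.100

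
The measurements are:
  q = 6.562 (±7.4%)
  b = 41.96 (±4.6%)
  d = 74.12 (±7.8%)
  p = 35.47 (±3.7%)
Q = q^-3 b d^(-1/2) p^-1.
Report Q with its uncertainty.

For a monomial Q ∝ q^-3, b, d^(-1/2), p^-1, fractional errors add in quadrature:
  (-3·δq/q)² = (-3×0.0740)² = 0.0493;  (1·δb/b)² = (1×0.0460)² = 0.00212;  (−½·δd/d)² = (-0.5×0.0780)² = 0.00152;  (-1·δp/p)² = (-1×0.0370)² = 0.00137
δQ/Q = √(0.0543) = 0.233
Q = 0.0004863, so δQ = 0.233 × 0.0004863 = 0.000113.

0.0004863 ± 0.000113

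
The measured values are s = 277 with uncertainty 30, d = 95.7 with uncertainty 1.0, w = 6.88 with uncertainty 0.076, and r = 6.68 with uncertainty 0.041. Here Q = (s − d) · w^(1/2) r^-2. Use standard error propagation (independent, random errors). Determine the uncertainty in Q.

1.77

Let u = s − d = 181. δu = √(δs² + δd²) = √(900 + 1.00) = 30.0, so δu/u = 0.166.
Q is then a monomial in u, w, r:
δQ/Q = √((δu/u)² + (½·δw/w)² + (-2·δr/r)²) = √(0.0274 + 3.05e-05 + 0.000151) = 0.166
Q = 10.7, so δQ = 0.166 × 10.7 = 1.77.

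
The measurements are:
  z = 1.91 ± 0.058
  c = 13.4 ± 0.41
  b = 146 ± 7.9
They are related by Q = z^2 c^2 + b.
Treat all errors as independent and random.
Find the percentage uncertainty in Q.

7.12%

Let p = z^2·c^2 = 655. δp/p = √((2·δz/z)² + (2·δc/c)²) = √(0.00369 + 0.00374) = 0.0862, so δp = 56.5.
Q = p + b: δQ = √(δp² + δb²) = √(3190 + 62.4) = 57.0
Q = 801, so δQ/Q = 57.0/801 = 0.0712.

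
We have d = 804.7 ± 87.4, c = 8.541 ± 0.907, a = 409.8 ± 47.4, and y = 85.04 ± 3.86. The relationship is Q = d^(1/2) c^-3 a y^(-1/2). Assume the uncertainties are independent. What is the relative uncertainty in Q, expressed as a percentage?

Products/powers → add relative errors in quadrature, weighted by exponent:
  (½·δd/d)² = (0.5×0.109)² = 0.00295;  (-3·δc/c)² = (-3×0.106)² = 0.101;  (1·δa/a)² = (1×0.116)² = 0.0134;  (−½·δy/y)² = (-0.5×0.0454)² = 0.000515
δQ/Q = √(0.118) = 0.344

34.4%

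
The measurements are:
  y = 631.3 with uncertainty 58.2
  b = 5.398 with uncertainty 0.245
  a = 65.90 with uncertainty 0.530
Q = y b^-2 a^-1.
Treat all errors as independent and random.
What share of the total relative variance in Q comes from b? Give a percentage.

(δQ/Q)² = (1·δy/y)² + (-2·δb/b)² + (-1·δa/a)²
  y term: (1×0.0922)² = 0.00850
  b term: (-2×0.0454)² = 0.00824
  a term: (-1×0.00804)² = 6.47e-05
Total = 0.0168. Share from b = 0.00824/0.0168 = 0.490.

49.0%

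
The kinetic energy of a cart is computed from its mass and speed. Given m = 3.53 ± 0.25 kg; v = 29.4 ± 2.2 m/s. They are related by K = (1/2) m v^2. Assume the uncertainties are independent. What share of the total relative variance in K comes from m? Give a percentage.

18.3%

(δK/K)² = (1·δm/m)² + (2·δv/v)²
  m term: (1×0.0708)² = 0.00502
  v term: (2×0.0748)² = 0.0224
Total = 0.0274. Share from m = 0.00502/0.0274 = 0.183.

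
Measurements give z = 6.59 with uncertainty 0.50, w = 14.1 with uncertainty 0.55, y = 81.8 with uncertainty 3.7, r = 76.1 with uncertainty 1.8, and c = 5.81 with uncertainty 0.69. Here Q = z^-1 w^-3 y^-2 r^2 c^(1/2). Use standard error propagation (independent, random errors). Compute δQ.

2.06e-05

Products/powers → add relative errors in quadrature, weighted by exponent:
  (-1·δz/z)² = (-1×0.0759)² = 0.00576;  (-3·δw/w)² = (-3×0.0390)² = 0.0137;  (-2·δy/y)² = (-2×0.0452)² = 0.00818;  (2·δr/r)² = (2×0.0237)² = 0.00224;  (½·δc/c)² = (0.5×0.119)² = 0.00353
δQ/Q = √(0.0334) = 0.183
Q = 0.000113, so δQ = 0.183 × 0.000113 = 2.06e-05.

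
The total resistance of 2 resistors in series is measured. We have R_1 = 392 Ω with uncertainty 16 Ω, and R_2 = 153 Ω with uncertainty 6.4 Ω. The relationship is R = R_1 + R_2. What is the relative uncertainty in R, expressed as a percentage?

3.16%

For a sum/difference, combine absolute errors in quadrature:
  (δR_1)² = 256;  (δR_2)² = 41.0
δR = √(297) = 17.2 Ω
R = 545 Ω, so δR/R = 17.2/545 = 0.0316.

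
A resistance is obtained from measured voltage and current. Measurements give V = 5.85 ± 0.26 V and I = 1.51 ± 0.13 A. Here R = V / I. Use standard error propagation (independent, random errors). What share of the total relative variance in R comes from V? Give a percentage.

21.0%

(δR/R)² = (1·δV/V)² + (-1·δI/I)²
  V term: (1×0.0444)² = 0.00198
  I term: (-1×0.0861)² = 0.00741
Total = 0.00939. Share from V = 0.00198/0.00939 = 0.210.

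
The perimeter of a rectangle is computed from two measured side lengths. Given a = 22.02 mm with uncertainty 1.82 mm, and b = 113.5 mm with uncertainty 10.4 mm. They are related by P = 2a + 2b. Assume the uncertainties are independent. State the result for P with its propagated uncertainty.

P is a linear combination, so absolute uncertainties add in quadrature:
  (2·δa)² = 13.2;  (2·δb)² = 433
δP = √(446) = 21.1 mm
P = 271.0 mm.

271.0 ± 21.1 mm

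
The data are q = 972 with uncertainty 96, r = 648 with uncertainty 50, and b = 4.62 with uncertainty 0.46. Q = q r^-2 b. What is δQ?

0.00223

For a monomial Q ∝ q, r^-2, b, fractional errors add in quadrature:
  (1·δq/q)² = (1×0.0988)² = 0.00975;  (-2·δr/r)² = (-2×0.0772)² = 0.0238;  (1·δb/b)² = (1×0.0996)² = 0.00991
δQ/Q = √(0.0435) = 0.209
Q = 0.0107, so δQ = 0.209 × 0.0107 = 0.00223.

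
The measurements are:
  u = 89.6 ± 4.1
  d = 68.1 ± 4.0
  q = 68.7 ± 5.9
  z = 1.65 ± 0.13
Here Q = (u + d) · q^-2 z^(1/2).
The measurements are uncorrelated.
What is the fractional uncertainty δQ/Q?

Let w = u + d = 158. δw = √(δu² + δd²) = √(16.8 + 16.0) = 5.73, so δw/w = 0.0363.
Q is then a monomial in w, q, z:
δQ/Q = √((δw/w)² + (-2·δq/q)² + (½·δz/z)²) = √(0.00132 + 0.0295 + 0.00155) = 0.180

0.180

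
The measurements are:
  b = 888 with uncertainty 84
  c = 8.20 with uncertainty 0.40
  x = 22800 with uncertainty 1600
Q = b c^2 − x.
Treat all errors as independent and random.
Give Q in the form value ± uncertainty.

Let p = b·c^2 = 59700. δp/p = √((1·δb/b)² + (2·δc/c)²) = √(0.00895 + 0.00952) = 0.136, so δp = 8110.
Q = p − x: δQ = √(δp² + δx²) = √(6.58e+07 + 2.56e+06) = 8270
Q = 36900.

36900 ± 8270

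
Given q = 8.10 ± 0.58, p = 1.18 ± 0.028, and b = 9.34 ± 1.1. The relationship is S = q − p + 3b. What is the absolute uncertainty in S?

Absolute uncertainties add in quadrature for a linear combination:
  (δq)² = 0.336;  (δp)² = 0.000784;  (3·δb)² = 10.9
δS = √(11.2) = 3.35

3.35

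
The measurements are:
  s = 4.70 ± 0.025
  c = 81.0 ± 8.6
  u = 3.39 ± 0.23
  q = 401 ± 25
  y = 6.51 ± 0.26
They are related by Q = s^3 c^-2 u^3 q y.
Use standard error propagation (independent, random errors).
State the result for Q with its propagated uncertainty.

Relative error in a monomial: (δQ/Q)² = Σ (nᵢ · δxᵢ/xᵢ)².
  (3·δs/s)² = (3×0.00532)² = 0.000255;  (-2·δc/c)² = (-2×0.106)² = 0.0451;  (3·δu/u)² = (3×0.0678)² = 0.0414;  (1·δq/q)² = (1×0.0623)² = 0.00389;  (1·δy/y)² = (1×0.0399)² = 0.00160
δQ/Q = √(0.0923) = 0.304
Q = 1610, so δQ = 0.304 × 1610 = 489.

1610 ± 489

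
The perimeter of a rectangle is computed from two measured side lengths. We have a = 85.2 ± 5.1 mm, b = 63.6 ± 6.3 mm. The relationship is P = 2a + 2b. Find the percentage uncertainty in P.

P is a linear combination, so absolute uncertainties add in quadrature:
  (2·δa)² = 104;  (2·δb)² = 159
δP = √(263) = 16.2 mm
P = 298 mm, so δP/P = 16.2/298 = 0.0545.

5.45%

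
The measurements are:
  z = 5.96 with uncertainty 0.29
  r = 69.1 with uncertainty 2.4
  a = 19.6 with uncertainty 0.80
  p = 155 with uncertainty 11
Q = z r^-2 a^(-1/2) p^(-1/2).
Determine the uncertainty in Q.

2.13e-06

For a monomial Q ∝ z, r^-2, a^(-1/2), p^(-1/2), fractional errors add in quadrature:
  (1·δz/z)² = (1×0.0487)² = 0.00237;  (-2·δr/r)² = (-2×0.0347)² = 0.00483;  (−½·δa/a)² = (-0.5×0.0408)² = 0.000416;  (−½·δp/p)² = (-0.5×0.0710)² = 0.00126
δQ/Q = √(0.00887) = 0.0942
Q = 2.26e-05, so δQ = 0.0942 × 2.26e-05 = 2.13e-06.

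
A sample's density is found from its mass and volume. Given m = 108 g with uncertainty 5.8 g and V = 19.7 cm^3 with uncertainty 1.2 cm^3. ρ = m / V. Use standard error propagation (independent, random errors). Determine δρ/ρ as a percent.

8.12%

Relative error in a monomial: (δρ/ρ)² = Σ (nᵢ · δxᵢ/xᵢ)².
  (1·δm/m)² = (1×0.0537)² = 0.00288;  (-1·δV/V)² = (-1×0.0609)² = 0.00371
δρ/ρ = √(0.00659) = 0.0812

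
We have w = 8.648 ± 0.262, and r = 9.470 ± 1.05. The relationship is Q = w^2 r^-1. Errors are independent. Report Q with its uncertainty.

Each factor contributes (exponent × relative error)² to (δQ/Q)²:
  (2·δw/w)² = (2×0.0303)² = 0.00367;  (-1·δr/r)² = (-1×0.111)² = 0.0123
δQ/Q = √(0.0160) = 0.126
Q = 7.897, so δQ = 0.126 × 7.897 = 0.998.

7.897 ± 0.998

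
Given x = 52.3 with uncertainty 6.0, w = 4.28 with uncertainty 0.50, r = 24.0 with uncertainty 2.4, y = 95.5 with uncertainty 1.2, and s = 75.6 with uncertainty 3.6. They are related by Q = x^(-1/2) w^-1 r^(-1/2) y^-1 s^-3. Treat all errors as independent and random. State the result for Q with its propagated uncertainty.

(1.60 ± 0.320) × 10^-10

Relative error in a monomial: (δQ/Q)² = Σ (nᵢ · δxᵢ/xᵢ)².
  (−½·δx/x)² = (-0.5×0.115)² = 0.00329;  (-1·δw/w)² = (-1×0.117)² = 0.0136;  (−½·δr/r)² = (-0.5×0.100)² = 0.00250;  (-1·δy/y)² = (-1×0.0126)² = 0.000158;  (-3·δs/s)² = (-3×0.0476)² = 0.0204
δQ/Q = √(0.0400) = 0.200
Q = 1.6e-10, so δQ = 0.200 × 1.6e-10 = 3.2e-11.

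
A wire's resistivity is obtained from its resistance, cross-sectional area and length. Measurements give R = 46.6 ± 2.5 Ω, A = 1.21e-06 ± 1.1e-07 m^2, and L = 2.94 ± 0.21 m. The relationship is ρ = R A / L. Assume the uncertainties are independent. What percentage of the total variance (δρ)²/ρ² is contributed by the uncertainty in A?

50.9%

(δρ/ρ)² = (1·δR/R)² + (1·δA/A)² + (-1·δL/L)²
  R term: (1×0.0536)² = 0.00288
  A term: (1×0.0909)² = 0.00826
  L term: (-1×0.0714)² = 0.00510
Total = 0.0162. Share from A = 0.00826/0.0162 = 0.509.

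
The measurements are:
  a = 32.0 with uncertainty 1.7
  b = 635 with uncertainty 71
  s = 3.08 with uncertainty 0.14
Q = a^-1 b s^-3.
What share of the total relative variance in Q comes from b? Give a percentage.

(δQ/Q)² = (-1·δa/a)² + (1·δb/b)² + (-3·δs/s)²
  a term: (-1×0.0531)² = 0.00282
  b term: (1×0.112)² = 0.0125
  s term: (-3×0.0455)² = 0.0186
Total = 0.0339. Share from b = 0.0125/0.0339 = 0.369.

36.9%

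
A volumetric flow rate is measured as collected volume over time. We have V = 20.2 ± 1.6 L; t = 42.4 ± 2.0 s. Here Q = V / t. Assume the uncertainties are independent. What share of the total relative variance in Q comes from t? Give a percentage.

(δQ/Q)² = (1·δV/V)² + (-1·δt/t)²
  V term: (1×0.0792)² = 0.00627
  t term: (-1×0.0472)² = 0.00222
Total = 0.00850. Share from t = 0.00222/0.00850 = 0.262.

26.2%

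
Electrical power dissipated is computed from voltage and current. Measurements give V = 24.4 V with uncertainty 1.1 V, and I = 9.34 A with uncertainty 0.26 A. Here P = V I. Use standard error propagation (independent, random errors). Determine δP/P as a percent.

Each factor contributes (exponent × relative error)² to (δP/P)²:
  (1·δV/V)² = (1×0.0451)² = 0.00203;  (1·δI/I)² = (1×0.0278)² = 0.000775
δP/P = √(0.00281) = 0.0530

5.30%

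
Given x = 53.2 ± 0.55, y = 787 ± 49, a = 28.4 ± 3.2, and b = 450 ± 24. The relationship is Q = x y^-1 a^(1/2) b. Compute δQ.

16.2

Products/powers → add relative errors in quadrature, weighted by exponent:
  (1·δx/x)² = (1×0.0103)² = 0.000107;  (-1·δy/y)² = (-1×0.0623)² = 0.00388;  (½·δa/a)² = (0.5×0.113)² = 0.00317;  (1·δb/b)² = (1×0.0533)² = 0.00284
δQ/Q = √(0.0100) = 0.100
Q = 162, so δQ = 0.100 × 162 = 16.2.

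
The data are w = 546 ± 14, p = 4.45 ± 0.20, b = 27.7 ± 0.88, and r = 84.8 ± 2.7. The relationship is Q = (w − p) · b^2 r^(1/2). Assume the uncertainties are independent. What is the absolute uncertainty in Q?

2.69e+05

Let u = w − p = 542. δu = √(δw² + δp²) = √(196 + 0.0400) = 14.0, so δu/u = 0.0259.
Q is then a monomial in u, b, r:
δQ/Q = √((δu/u)² + (2·δb/b)² + (½·δr/r)²) = √(0.000668 + 0.00404 + 0.000253) = 0.0704
Q = 3.83e+06, so δQ = 0.0704 × 3.83e+06 = 2.69e+05.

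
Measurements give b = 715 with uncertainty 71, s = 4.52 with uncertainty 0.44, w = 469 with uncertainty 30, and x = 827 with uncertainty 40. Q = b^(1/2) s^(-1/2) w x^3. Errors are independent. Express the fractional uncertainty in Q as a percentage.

17.3%

Products/powers → add relative errors in quadrature, weighted by exponent:
  (½·δb/b)² = (0.5×0.0993)² = 0.00247;  (−½·δs/s)² = (-0.5×0.0973)² = 0.00237;  (1·δw/w)² = (1×0.0640)² = 0.00409;  (3·δx/x)² = (3×0.0484)² = 0.0211
δQ/Q = √(0.0300) = 0.173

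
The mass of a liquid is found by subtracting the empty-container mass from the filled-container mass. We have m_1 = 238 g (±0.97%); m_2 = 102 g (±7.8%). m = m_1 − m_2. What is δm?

8.28 g

Sums and differences: (δm)² = Σ (cᵢ δxᵢ)².
  (δm_1)² = 5.33;  (δm_2)² = 63.3
δm = √(68.6) = 8.28 g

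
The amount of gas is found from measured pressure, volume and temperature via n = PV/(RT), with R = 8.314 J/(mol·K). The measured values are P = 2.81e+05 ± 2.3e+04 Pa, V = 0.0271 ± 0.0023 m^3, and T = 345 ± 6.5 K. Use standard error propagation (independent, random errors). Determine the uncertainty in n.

0.317 mol

n is a product of powers, so relative uncertainties combine in quadrature:
  (1·δP/P)² = (1×0.0819)² = 0.00670;  (1·δV/V)² = (1×0.0849)² = 0.00720;  (-1·δT/T)² = (-1×0.0188)² = 0.000355
δn/n = √(0.0143) = 0.119
n = 2.65 mol, so δn = 0.119 × 2.65 = 0.317 mol.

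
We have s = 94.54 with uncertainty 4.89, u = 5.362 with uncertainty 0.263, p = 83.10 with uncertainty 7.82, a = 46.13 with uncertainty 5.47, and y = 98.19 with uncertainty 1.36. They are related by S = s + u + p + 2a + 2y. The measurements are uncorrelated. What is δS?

Sums and differences: (δS)² = Σ (cᵢ δxᵢ)².
  (δs)² = 23.9;  (δu)² = 0.0692;  (δp)² = 61.2;  (2·δa)² = 120;  (2·δy)² = 7.40
δS = √(212) = 14.6

14.6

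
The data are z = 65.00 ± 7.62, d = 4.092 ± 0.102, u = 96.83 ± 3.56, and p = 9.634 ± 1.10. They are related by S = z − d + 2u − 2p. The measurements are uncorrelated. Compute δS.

Absolute uncertainties add in quadrature for a linear combination:
  (δz)² = 58.1;  (δd)² = 0.0104;  (2·δu)² = 50.7;  (2·δp)² = 4.84
δS = √(114) = 10.7

10.7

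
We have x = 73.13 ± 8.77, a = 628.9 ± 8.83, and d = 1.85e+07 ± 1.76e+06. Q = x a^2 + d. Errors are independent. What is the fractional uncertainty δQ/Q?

Let p = x·a^2 = 2.892e+07. δp/p = √((1·δx/x)² + (2·δa/a)²) = √(0.0144 + 0.000789) = 0.123, so δp = 3.56e+06.
Q = p + d: δQ = √(δp² + δd²) = √(1.27e+13 + 3.1e+12) = 3.97e+06
Q = 4.742e+07, so δQ/Q = 3.97e+06/4.742e+07 = 0.0838.

0.0838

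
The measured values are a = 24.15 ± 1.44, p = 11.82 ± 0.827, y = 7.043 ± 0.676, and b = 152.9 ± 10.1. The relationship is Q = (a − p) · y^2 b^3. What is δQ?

Let u = a − p = 12.33. δu = √(δa² + δp²) = √(2.07 + 0.684) = 1.66, so δu/u = 0.135.
Q is then a monomial in u, y, b:
δQ/Q = √((δu/u)² + (2·δy/y)² + (3·δb/b)²) = √(0.0181 + 0.0369 + 0.0393) = 0.307
Q = 2.186e+09, so δQ = 0.307 × 2.186e+09 = 6.71e+08.

6.71e+08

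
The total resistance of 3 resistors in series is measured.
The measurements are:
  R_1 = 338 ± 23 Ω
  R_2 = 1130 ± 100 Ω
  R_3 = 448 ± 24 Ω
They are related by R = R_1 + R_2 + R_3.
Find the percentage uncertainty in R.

R is a linear combination, so absolute uncertainties add in quadrature:
  (δR_1)² = 529;  (δR_2)² = 10000;  (δR_3)² = 576
δR = √(11100) = 105 Ω
R = 1920 Ω, so δR/R = 105/1920 = 0.0550.

5.50%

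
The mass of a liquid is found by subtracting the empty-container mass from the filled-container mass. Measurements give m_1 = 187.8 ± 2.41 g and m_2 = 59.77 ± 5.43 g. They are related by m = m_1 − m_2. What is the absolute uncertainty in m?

5.94 g

Each term contributes (cᵢ δxᵢ)² to (δm)²:
  (δm_1)² = 5.81;  (δm_2)² = 29.5
δm = √(35.3) = 5.94 g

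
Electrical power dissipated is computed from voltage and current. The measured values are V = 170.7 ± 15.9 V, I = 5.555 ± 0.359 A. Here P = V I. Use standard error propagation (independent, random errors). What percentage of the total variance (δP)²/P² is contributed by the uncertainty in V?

67.5%

(δP/P)² = (1·δV/V)² + (1·δI/I)²
  V term: (1×0.0931)² = 0.00868
  I term: (1×0.0646)² = 0.00418
Total = 0.0129. Share from V = 0.00868/0.0129 = 0.675.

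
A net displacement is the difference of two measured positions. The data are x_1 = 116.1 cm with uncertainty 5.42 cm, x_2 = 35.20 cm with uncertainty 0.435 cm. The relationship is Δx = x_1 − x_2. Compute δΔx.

Absolute uncertainties add in quadrature for a linear combination:
  (δx_1)² = 29.4;  (δx_2)² = 0.189
δΔx = √(29.6) = 5.44 cm

5.44 cm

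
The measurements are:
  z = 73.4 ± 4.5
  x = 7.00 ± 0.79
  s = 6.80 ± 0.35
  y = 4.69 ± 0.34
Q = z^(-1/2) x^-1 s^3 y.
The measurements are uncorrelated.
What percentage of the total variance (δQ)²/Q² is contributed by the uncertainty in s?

55.7%

(δQ/Q)² = (−½·δz/z)² + (-1·δx/x)² + (3·δs/s)² + (1·δy/y)²
  z term: (-0.5×0.0613)² = 0.000940
  x term: (-1×0.113)² = 0.0127
  s term: (3×0.0515)² = 0.0238
  y term: (1×0.0725)² = 0.00526
Total = 0.0428. Share from s = 0.0238/0.0428 = 0.557.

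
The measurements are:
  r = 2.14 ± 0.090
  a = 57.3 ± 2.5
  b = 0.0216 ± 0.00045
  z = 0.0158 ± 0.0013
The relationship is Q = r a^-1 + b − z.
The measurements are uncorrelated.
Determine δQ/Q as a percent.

Let p = r·a^-1 = 0.0373. δp/p = √((1·δr/r)² + (-1·δa/a)²) = √(0.00177 + 0.00190) = 0.0606, so δp = 0.00226.
Q = p + b − z: δQ = √(δp² + δb² + δz²) = √(5.12e-06 + 2.02e-07 + 1.69e-06) = 0.00265
Q = 0.0431, so δQ/Q = 0.00265/0.0431 = 0.0614.

6.14%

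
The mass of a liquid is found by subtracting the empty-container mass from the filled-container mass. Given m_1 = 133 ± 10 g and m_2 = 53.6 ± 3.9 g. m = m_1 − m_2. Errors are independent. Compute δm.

Sums and differences: (δm)² = Σ (cᵢ δxᵢ)².
  (δm_1)² = 100;  (δm_2)² = 15.2
δm = √(115) = 10.7 g

10.7 g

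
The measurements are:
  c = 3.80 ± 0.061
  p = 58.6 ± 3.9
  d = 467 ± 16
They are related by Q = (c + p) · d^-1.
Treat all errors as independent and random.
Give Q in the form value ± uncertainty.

Let u = c + p = 62.4. δu = √(δc² + δp²) = √(0.00372 + 15.2) = 3.90, so δu/u = 0.0625.
Q is then a monomial in u, d:
δQ/Q = √((δu/u)² + (-1·δd/d)²) = √(0.00391 + 0.00117) = 0.0713
Q = 0.134, so δQ = 0.0713 × 0.134 = 0.00952.

0.134 ± 0.00952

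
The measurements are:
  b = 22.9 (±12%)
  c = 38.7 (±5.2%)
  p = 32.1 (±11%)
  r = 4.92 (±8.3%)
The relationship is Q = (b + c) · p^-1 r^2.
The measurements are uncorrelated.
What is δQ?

Let u = b + c = 61.6. δu = √(δb² + δc²) = √(7.55 + 4.05) = 3.41, so δu/u = 0.0553.
Q is then a monomial in u, p, r:
δQ/Q = √((δu/u)² + (-1·δp/p)² + (2·δr/r)²) = √(0.00306 + 0.0121 + 0.0276) = 0.207
Q = 46.5, so δQ = 0.207 × 46.5 = 9.60.

9.60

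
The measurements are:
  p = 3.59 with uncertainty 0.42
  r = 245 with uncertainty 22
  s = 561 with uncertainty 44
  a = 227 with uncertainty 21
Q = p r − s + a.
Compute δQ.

139

Let w = p·r = 880. δw/w = √((1·δp/p)² + (1·δr/r)²) = √(0.0137 + 0.00806) = 0.147, so δw = 130.
Q = w − s + a: δQ = √(δw² + δs² + δa²) = √(16800 + 1940 + 441) = 139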